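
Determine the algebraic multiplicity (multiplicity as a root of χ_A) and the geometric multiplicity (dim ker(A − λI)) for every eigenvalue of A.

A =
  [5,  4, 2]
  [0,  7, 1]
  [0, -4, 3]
λ = 5: alg = 3, geom = 2

Step 1 — factor the characteristic polynomial to read off the algebraic multiplicities:
  χ_A(x) = (x - 5)^3

Step 2 — compute geometric multiplicities via the rank-nullity identity g(λ) = n − rank(A − λI):
  rank(A − (5)·I) = 1, so dim ker(A − (5)·I) = n − 1 = 2

Summary:
  λ = 5: algebraic multiplicity = 3, geometric multiplicity = 2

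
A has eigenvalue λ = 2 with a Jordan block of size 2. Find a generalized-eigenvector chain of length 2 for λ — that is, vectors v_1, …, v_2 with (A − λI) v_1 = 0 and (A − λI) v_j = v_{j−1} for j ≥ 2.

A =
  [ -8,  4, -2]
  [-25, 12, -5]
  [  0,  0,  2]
A Jordan chain for λ = 2 of length 2:
v_1 = (-10, -25, 0)ᵀ
v_2 = (1, 0, 0)ᵀ

Let N = A − (2)·I. We want v_2 with N^2 v_2 = 0 but N^1 v_2 ≠ 0; then v_{j-1} := N · v_j for j = 2, …, 2.

Pick v_2 = (1, 0, 0)ᵀ.
Then v_1 = N · v_2 = (-10, -25, 0)ᵀ.

Sanity check: (A − (2)·I) v_1 = (0, 0, 0)ᵀ = 0. ✓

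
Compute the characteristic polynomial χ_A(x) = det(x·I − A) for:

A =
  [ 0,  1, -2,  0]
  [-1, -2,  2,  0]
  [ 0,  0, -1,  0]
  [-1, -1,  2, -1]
x^4 + 4*x^3 + 6*x^2 + 4*x + 1

Expanding det(x·I − A) (e.g. by cofactor expansion or by noting that A is similar to its Jordan form J, which has the same characteristic polynomial as A) gives
  χ_A(x) = x^4 + 4*x^3 + 6*x^2 + 4*x + 1
which factors as (x + 1)^4. The eigenvalues (with algebraic multiplicities) are λ = -1 with multiplicity 4.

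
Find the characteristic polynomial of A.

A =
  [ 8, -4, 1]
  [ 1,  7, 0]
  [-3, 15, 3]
x^3 - 18*x^2 + 108*x - 216

Expanding det(x·I − A) (e.g. by cofactor expansion or by noting that A is similar to its Jordan form J, which has the same characteristic polynomial as A) gives
  χ_A(x) = x^3 - 18*x^2 + 108*x - 216
which factors as (x - 6)^3. The eigenvalues (with algebraic multiplicities) are λ = 6 with multiplicity 3.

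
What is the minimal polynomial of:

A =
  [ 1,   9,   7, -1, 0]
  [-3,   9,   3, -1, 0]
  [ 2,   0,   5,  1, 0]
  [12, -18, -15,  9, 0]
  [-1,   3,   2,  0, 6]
x^2 - 12*x + 36

The characteristic polynomial is χ_A(x) = (x - 6)^5, so the eigenvalues are known. The minimal polynomial is
  m_A(x) = Π_λ (x − λ)^{k_λ}
where k_λ is the size of the *largest* Jordan block for λ (equivalently, the smallest k with (A − λI)^k v = 0 for every generalised eigenvector v of λ).

  λ = 6: largest Jordan block has size 2, contributing (x − 6)^2

So m_A(x) = (x - 6)^2 = x^2 - 12*x + 36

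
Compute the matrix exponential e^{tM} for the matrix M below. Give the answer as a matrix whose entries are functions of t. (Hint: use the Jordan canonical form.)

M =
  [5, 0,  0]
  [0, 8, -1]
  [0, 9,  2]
e^{tM} =
  [exp(5*t), 0, 0]
  [0, 3*t*exp(5*t) + exp(5*t), -t*exp(5*t)]
  [0, 9*t*exp(5*t), -3*t*exp(5*t) + exp(5*t)]

Strategy: write M = P · J · P⁻¹ where J is a Jordan canonical form, so e^{tM} = P · e^{tJ} · P⁻¹, and e^{tJ} can be computed block-by-block.

M has Jordan form
J =
  [5, 1, 0]
  [0, 5, 0]
  [0, 0, 5]
(up to reordering of blocks).

Per-block formulas:
  For a 1×1 block at λ = 5: exp(t · [5]) = [e^(5t)].
  For a 2×2 Jordan block J_2(5): exp(t · J_2(5)) = e^(5t)·(I + t·N), where N is the 2×2 nilpotent shift.

After assembling e^{tJ} and conjugating by P, we get:

e^{tM} =
  [exp(5*t), 0, 0]
  [0, 3*t*exp(5*t) + exp(5*t), -t*exp(5*t)]
  [0, 9*t*exp(5*t), -3*t*exp(5*t) + exp(5*t)]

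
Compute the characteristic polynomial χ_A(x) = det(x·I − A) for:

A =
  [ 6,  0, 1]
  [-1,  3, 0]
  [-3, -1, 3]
x^3 - 12*x^2 + 48*x - 64

Expanding det(x·I − A) (e.g. by cofactor expansion or by noting that A is similar to its Jordan form J, which has the same characteristic polynomial as A) gives
  χ_A(x) = x^3 - 12*x^2 + 48*x - 64
which factors as (x - 4)^3. The eigenvalues (with algebraic multiplicities) are λ = 4 with multiplicity 3.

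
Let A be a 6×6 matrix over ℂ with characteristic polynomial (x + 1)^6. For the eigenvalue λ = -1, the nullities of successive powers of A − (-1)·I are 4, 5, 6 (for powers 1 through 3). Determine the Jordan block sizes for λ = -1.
Block sizes for λ = -1: [3, 1, 1, 1]

From the dimensions of kernels of powers, the number of Jordan blocks of size at least j is d_j − d_{j−1} where d_j = dim ker(N^j) (with d_0 = 0). Computing the differences gives [4, 1, 1].
The number of blocks of size exactly k is (#blocks of size ≥ k) − (#blocks of size ≥ k + 1), so the partition is: 3 block(s) of size 1, 1 block(s) of size 3.
In nonincreasing order the block sizes are [3, 1, 1, 1].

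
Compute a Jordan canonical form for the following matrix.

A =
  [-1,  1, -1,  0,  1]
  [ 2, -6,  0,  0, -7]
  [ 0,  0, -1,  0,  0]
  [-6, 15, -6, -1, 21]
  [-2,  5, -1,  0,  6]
J_3(-1) ⊕ J_1(-1) ⊕ J_1(1)

The characteristic polynomial is
  det(x·I − A) = x^5 + 3*x^4 + 2*x^3 - 2*x^2 - 3*x - 1 = (x - 1)*(x + 1)^4

Eigenvalues and multiplicities (the geometric multiplicity of λ is n − rank(A − λI), which equals the number of Jordan blocks for λ):
  λ = -1: algebraic multiplicity = 4, geometric multiplicity = 2
  λ = 1: algebraic multiplicity = 1, geometric multiplicity = 1

Determining the block sizes for each eigenvalue:
  λ = -1: with am = 4 and gm = 2, the partition is not yet determined (e.g. several partitions of 4 into 2 parts exist). Let N = A − (-1)·I. Computing rank(N^1) = 3, rank(N^2) = 2, rank(N^3) = 1; the number of blocks of size ≥ j is rank(N^{j−1}) − rank(N^j), giving [2, 1, 1]. So we have 1 block(s) of size 3, 1 block(s) of size 1 → block sizes [3, 1]
  λ = 1: one block (gm = 1), so the single block has size am = 1 → block sizes [1]

Assembling the blocks gives a Jordan form
J =
  [-1,  1,  0,  0, 0]
  [ 0, -1,  1,  0, 0]
  [ 0,  0, -1,  0, 0]
  [ 0,  0,  0, -1, 0]
  [ 0,  0,  0,  0, 1]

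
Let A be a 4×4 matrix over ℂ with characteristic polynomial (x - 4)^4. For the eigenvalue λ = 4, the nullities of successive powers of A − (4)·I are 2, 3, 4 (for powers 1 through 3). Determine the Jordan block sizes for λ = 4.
Block sizes for λ = 4: [3, 1]

From the dimensions of kernels of powers, the number of Jordan blocks of size at least j is d_j − d_{j−1} where d_j = dim ker(N^j) (with d_0 = 0). Computing the differences gives [2, 1, 1].
The number of blocks of size exactly k is (#blocks of size ≥ k) − (#blocks of size ≥ k + 1), so the partition is: 1 block(s) of size 1, 1 block(s) of size 3.
In nonincreasing order the block sizes are [3, 1].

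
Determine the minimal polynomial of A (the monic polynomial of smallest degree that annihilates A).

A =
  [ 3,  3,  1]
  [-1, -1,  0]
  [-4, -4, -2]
x^3

The characteristic polynomial is χ_A(x) = x^3, so the eigenvalues are known. The minimal polynomial is
  m_A(x) = Π_λ (x − λ)^{k_λ}
where k_λ is the size of the *largest* Jordan block for λ (equivalently, the smallest k with (A − λI)^k v = 0 for every generalised eigenvector v of λ).

  λ = 0: largest Jordan block has size 3, contributing (x − 0)^3

So m_A(x) = x^3 = x^3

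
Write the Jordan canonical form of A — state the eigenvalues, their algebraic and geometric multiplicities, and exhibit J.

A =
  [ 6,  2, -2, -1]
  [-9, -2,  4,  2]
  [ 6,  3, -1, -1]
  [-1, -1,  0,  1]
J_3(1) ⊕ J_1(1)

The characteristic polynomial is
  det(x·I − A) = x^4 - 4*x^3 + 6*x^2 - 4*x + 1 = (x - 1)^4

Eigenvalues and multiplicities (the geometric multiplicity of λ is n − rank(A − λI), which equals the number of Jordan blocks for λ):
  λ = 1: algebraic multiplicity = 4, geometric multiplicity = 2

Determining the block sizes for each eigenvalue:
  λ = 1: with am = 4 and gm = 2, the partition is not yet determined (e.g. several partitions of 4 into 2 parts exist). Let N = A − (1)·I. Computing rank(N^1) = 2, rank(N^2) = 1, rank(N^3) = 0; the number of blocks of size ≥ j is rank(N^{j−1}) − rank(N^j), giving [2, 1, 1]. So we have 1 block(s) of size 3, 1 block(s) of size 1 → block sizes [3, 1]

Assembling the blocks gives a Jordan form
J =
  [1, 1, 0, 0]
  [0, 1, 1, 0]
  [0, 0, 1, 0]
  [0, 0, 0, 1]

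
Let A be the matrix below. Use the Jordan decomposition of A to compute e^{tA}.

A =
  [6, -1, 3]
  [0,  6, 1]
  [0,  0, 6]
e^{tA} =
  [exp(6*t), -t*exp(6*t), -t^2*exp(6*t)/2 + 3*t*exp(6*t)]
  [0, exp(6*t), t*exp(6*t)]
  [0, 0, exp(6*t)]

Strategy: write A = P · J · P⁻¹ where J is a Jordan canonical form, so e^{tA} = P · e^{tJ} · P⁻¹, and e^{tJ} can be computed block-by-block.

A has Jordan form
J =
  [6, 1, 0]
  [0, 6, 1]
  [0, 0, 6]
(up to reordering of blocks).

Per-block formulas:
  For a 3×3 Jordan block J_3(6): exp(t · J_3(6)) = e^(6t)·(I + t·N + (t^2/2)·N^2), where N is the 3×3 nilpotent shift.

After assembling e^{tJ} and conjugating by P, we get:

e^{tA} =
  [exp(6*t), -t*exp(6*t), -t^2*exp(6*t)/2 + 3*t*exp(6*t)]
  [0, exp(6*t), t*exp(6*t)]
  [0, 0, exp(6*t)]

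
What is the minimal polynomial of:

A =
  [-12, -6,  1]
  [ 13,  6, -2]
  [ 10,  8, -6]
x^3 + 12*x^2 + 48*x + 64

The characteristic polynomial is χ_A(x) = (x + 4)^3, so the eigenvalues are known. The minimal polynomial is
  m_A(x) = Π_λ (x − λ)^{k_λ}
where k_λ is the size of the *largest* Jordan block for λ (equivalently, the smallest k with (A − λI)^k v = 0 for every generalised eigenvector v of λ).

  λ = -4: largest Jordan block has size 3, contributing (x + 4)^3

So m_A(x) = (x + 4)^3 = x^3 + 12*x^2 + 48*x + 64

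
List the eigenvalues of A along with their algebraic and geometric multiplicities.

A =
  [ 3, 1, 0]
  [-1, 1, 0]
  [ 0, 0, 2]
λ = 2: alg = 3, geom = 2

Step 1 — factor the characteristic polynomial to read off the algebraic multiplicities:
  χ_A(x) = (x - 2)^3

Step 2 — compute geometric multiplicities via the rank-nullity identity g(λ) = n − rank(A − λI):
  rank(A − (2)·I) = 1, so dim ker(A − (2)·I) = n − 1 = 2

Summary:
  λ = 2: algebraic multiplicity = 3, geometric multiplicity = 2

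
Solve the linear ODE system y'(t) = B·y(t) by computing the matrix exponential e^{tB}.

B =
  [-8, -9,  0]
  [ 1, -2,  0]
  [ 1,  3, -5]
e^{tB} =
  [-3*t*exp(-5*t) + exp(-5*t), -9*t*exp(-5*t), 0]
  [t*exp(-5*t), 3*t*exp(-5*t) + exp(-5*t), 0]
  [t*exp(-5*t), 3*t*exp(-5*t), exp(-5*t)]

Strategy: write B = P · J · P⁻¹ where J is a Jordan canonical form, so e^{tB} = P · e^{tJ} · P⁻¹, and e^{tJ} can be computed block-by-block.

B has Jordan form
J =
  [-5,  1,  0]
  [ 0, -5,  0]
  [ 0,  0, -5]
(up to reordering of blocks).

Per-block formulas:
  For a 1×1 block at λ = -5: exp(t · [-5]) = [e^(-5t)].
  For a 2×2 Jordan block J_2(-5): exp(t · J_2(-5)) = e^(-5t)·(I + t·N), where N is the 2×2 nilpotent shift.

After assembling e^{tJ} and conjugating by P, we get:

e^{tB} =
  [-3*t*exp(-5*t) + exp(-5*t), -9*t*exp(-5*t), 0]
  [t*exp(-5*t), 3*t*exp(-5*t) + exp(-5*t), 0]
  [t*exp(-5*t), 3*t*exp(-5*t), exp(-5*t)]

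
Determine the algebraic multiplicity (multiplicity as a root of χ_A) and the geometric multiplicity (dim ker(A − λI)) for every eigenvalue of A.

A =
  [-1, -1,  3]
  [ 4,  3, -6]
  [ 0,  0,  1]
λ = 1: alg = 3, geom = 2

Step 1 — factor the characteristic polynomial to read off the algebraic multiplicities:
  χ_A(x) = (x - 1)^3

Step 2 — compute geometric multiplicities via the rank-nullity identity g(λ) = n − rank(A − λI):
  rank(A − (1)·I) = 1, so dim ker(A − (1)·I) = n − 1 = 2

Summary:
  λ = 1: algebraic multiplicity = 3, geometric multiplicity = 2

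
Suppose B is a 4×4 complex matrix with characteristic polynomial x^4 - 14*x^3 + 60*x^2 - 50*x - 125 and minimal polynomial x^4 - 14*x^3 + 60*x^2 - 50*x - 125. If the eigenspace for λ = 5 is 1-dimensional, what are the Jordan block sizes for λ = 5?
Block sizes for λ = 5: [3]

Step 1 — from the characteristic polynomial, algebraic multiplicity of λ = 5 is 3. From dim ker(B − (5)·I) = 1, there are exactly 1 Jordan blocks for λ = 5.
Step 2 — from the minimal polynomial, the factor (x − 5)^3 tells us the largest block for λ = 5 has size 3.
Step 3 — with total size 3, 1 blocks, and largest block 3, the block sizes (in nonincreasing order) are [3].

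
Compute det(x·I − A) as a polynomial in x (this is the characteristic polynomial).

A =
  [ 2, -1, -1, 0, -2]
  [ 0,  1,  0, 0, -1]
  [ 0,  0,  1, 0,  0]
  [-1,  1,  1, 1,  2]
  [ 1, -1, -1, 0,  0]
x^5 - 5*x^4 + 10*x^3 - 10*x^2 + 5*x - 1

Expanding det(x·I − A) (e.g. by cofactor expansion or by noting that A is similar to its Jordan form J, which has the same characteristic polynomial as A) gives
  χ_A(x) = x^5 - 5*x^4 + 10*x^3 - 10*x^2 + 5*x - 1
which factors as (x - 1)^5. The eigenvalues (with algebraic multiplicities) are λ = 1 with multiplicity 5.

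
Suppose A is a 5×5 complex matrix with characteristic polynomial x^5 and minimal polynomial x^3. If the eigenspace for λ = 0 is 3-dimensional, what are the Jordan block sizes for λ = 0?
Block sizes for λ = 0: [3, 1, 1]

Step 1 — from the characteristic polynomial, algebraic multiplicity of λ = 0 is 5. From dim ker(A − (0)·I) = 3, there are exactly 3 Jordan blocks for λ = 0.
Step 2 — from the minimal polynomial, the factor (x − 0)^3 tells us the largest block for λ = 0 has size 3.
Step 3 — with total size 5, 3 blocks, and largest block 3, the block sizes (in nonincreasing order) are [3, 1, 1].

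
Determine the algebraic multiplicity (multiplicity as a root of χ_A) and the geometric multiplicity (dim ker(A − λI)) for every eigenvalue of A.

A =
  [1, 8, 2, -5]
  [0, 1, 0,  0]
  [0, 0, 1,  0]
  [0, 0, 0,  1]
λ = 1: alg = 4, geom = 3

Step 1 — factor the characteristic polynomial to read off the algebraic multiplicities:
  χ_A(x) = (x - 1)^4

Step 2 — compute geometric multiplicities via the rank-nullity identity g(λ) = n − rank(A − λI):
  rank(A − (1)·I) = 1, so dim ker(A − (1)·I) = n − 1 = 3

Summary:
  λ = 1: algebraic multiplicity = 4, geometric multiplicity = 3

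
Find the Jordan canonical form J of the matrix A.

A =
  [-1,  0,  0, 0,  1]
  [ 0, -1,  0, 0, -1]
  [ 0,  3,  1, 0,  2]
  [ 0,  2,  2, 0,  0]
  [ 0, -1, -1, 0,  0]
J_1(-1) ⊕ J_3(0) ⊕ J_1(0)

The characteristic polynomial is
  det(x·I − A) = x^5 + x^4 = x^4*(x + 1)

Eigenvalues and multiplicities (the geometric multiplicity of λ is n − rank(A − λI), which equals the number of Jordan blocks for λ):
  λ = -1: algebraic multiplicity = 1, geometric multiplicity = 1
  λ = 0: algebraic multiplicity = 4, geometric multiplicity = 2

Determining the block sizes for each eigenvalue:
  λ = -1: one block (gm = 1), so the single block has size am = 1 → block sizes [1]
  λ = 0: with am = 4 and gm = 2, the partition is not yet determined (e.g. several partitions of 4 into 2 parts exist). Let N = A − (0)·I. Computing rank(N^1) = 3, rank(N^2) = 2, rank(N^3) = 1; the number of blocks of size ≥ j is rank(N^{j−1}) − rank(N^j), giving [2, 1, 1]. So we have 1 block(s) of size 3, 1 block(s) of size 1 → block sizes [3, 1]

Assembling the blocks gives a Jordan form
J =
  [-1, 0, 0, 0, 0]
  [ 0, 0, 1, 0, 0]
  [ 0, 0, 0, 1, 0]
  [ 0, 0, 0, 0, 0]
  [ 0, 0, 0, 0, 0]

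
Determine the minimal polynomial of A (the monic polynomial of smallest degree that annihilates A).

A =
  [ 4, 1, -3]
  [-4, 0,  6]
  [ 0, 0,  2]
x^2 - 4*x + 4

The characteristic polynomial is χ_A(x) = (x - 2)^3, so the eigenvalues are known. The minimal polynomial is
  m_A(x) = Π_λ (x − λ)^{k_λ}
where k_λ is the size of the *largest* Jordan block for λ (equivalently, the smallest k with (A − λI)^k v = 0 for every generalised eigenvector v of λ).

  λ = 2: largest Jordan block has size 2, contributing (x − 2)^2

So m_A(x) = (x - 2)^2 = x^2 - 4*x + 4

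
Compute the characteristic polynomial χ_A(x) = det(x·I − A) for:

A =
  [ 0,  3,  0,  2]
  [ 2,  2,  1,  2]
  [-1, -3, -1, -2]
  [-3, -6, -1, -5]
x^4 + 4*x^3 + 6*x^2 + 4*x + 1

Expanding det(x·I − A) (e.g. by cofactor expansion or by noting that A is similar to its Jordan form J, which has the same characteristic polynomial as A) gives
  χ_A(x) = x^4 + 4*x^3 + 6*x^2 + 4*x + 1
which factors as (x + 1)^4. The eigenvalues (with algebraic multiplicities) are λ = -1 with multiplicity 4.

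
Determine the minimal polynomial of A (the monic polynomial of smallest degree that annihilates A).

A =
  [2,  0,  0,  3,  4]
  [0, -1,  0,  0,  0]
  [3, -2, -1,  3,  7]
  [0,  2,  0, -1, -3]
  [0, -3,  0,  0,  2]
x^4 - 2*x^3 - 3*x^2 + 4*x + 4

The characteristic polynomial is χ_A(x) = (x - 2)^2*(x + 1)^3, so the eigenvalues are known. The minimal polynomial is
  m_A(x) = Π_λ (x − λ)^{k_λ}
where k_λ is the size of the *largest* Jordan block for λ (equivalently, the smallest k with (A − λI)^k v = 0 for every generalised eigenvector v of λ).

  λ = -1: largest Jordan block has size 2, contributing (x + 1)^2
  λ = 2: largest Jordan block has size 2, contributing (x − 2)^2

So m_A(x) = (x - 2)^2*(x + 1)^2 = x^4 - 2*x^3 - 3*x^2 + 4*x + 4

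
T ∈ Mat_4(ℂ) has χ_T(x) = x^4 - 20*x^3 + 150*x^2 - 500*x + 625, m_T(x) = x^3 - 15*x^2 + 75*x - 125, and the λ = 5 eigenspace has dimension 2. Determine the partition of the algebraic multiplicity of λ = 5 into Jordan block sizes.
Block sizes for λ = 5: [3, 1]

Step 1 — from the characteristic polynomial, algebraic multiplicity of λ = 5 is 4. From dim ker(T − (5)·I) = 2, there are exactly 2 Jordan blocks for λ = 5.
Step 2 — from the minimal polynomial, the factor (x − 5)^3 tells us the largest block for λ = 5 has size 3.
Step 3 — with total size 4, 2 blocks, and largest block 3, the block sizes (in nonincreasing order) are [3, 1].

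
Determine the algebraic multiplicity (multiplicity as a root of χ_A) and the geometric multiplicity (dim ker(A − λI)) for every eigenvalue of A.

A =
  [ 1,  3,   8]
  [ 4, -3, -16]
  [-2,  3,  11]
λ = 3: alg = 3, geom = 2

Step 1 — factor the characteristic polynomial to read off the algebraic multiplicities:
  χ_A(x) = (x - 3)^3

Step 2 — compute geometric multiplicities via the rank-nullity identity g(λ) = n − rank(A − λI):
  rank(A − (3)·I) = 1, so dim ker(A − (3)·I) = n − 1 = 2

Summary:
  λ = 3: algebraic multiplicity = 3, geometric multiplicity = 2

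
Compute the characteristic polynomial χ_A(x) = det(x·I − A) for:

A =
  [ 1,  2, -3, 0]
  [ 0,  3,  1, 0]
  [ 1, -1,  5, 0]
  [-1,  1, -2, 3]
x^4 - 12*x^3 + 54*x^2 - 108*x + 81

Expanding det(x·I − A) (e.g. by cofactor expansion or by noting that A is similar to its Jordan form J, which has the same characteristic polynomial as A) gives
  χ_A(x) = x^4 - 12*x^3 + 54*x^2 - 108*x + 81
which factors as (x - 3)^4. The eigenvalues (with algebraic multiplicities) are λ = 3 with multiplicity 4.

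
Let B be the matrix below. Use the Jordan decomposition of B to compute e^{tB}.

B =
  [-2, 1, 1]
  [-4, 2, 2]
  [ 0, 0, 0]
e^{tB} =
  [1 - 2*t, t, t]
  [-4*t, 2*t + 1, 2*t]
  [0, 0, 1]

Strategy: write B = P · J · P⁻¹ where J is a Jordan canonical form, so e^{tB} = P · e^{tJ} · P⁻¹, and e^{tJ} can be computed block-by-block.

B has Jordan form
J =
  [0, 1, 0]
  [0, 0, 0]
  [0, 0, 0]
(up to reordering of blocks).

Per-block formulas:
  For a 2×2 Jordan block J_2(0): exp(t · J_2(0)) = e^(0t)·(I + t·N), where N is the 2×2 nilpotent shift.
  For a 1×1 block at λ = 0: exp(t · [0]) = [e^(0t)].

After assembling e^{tJ} and conjugating by P, we get:

e^{tB} =
  [1 - 2*t, t, t]
  [-4*t, 2*t + 1, 2*t]
  [0, 0, 1]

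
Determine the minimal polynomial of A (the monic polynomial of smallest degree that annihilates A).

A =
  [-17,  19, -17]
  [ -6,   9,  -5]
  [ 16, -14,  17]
x^3 - 9*x^2 + 27*x - 27

The characteristic polynomial is χ_A(x) = (x - 3)^3, so the eigenvalues are known. The minimal polynomial is
  m_A(x) = Π_λ (x − λ)^{k_λ}
where k_λ is the size of the *largest* Jordan block for λ (equivalently, the smallest k with (A − λI)^k v = 0 for every generalised eigenvector v of λ).

  λ = 3: largest Jordan block has size 3, contributing (x − 3)^3

So m_A(x) = (x - 3)^3 = x^3 - 9*x^2 + 27*x - 27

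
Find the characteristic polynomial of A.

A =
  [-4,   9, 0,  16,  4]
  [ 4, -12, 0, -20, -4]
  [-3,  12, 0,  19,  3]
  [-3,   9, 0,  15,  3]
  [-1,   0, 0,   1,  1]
x^5

Expanding det(x·I − A) (e.g. by cofactor expansion or by noting that A is similar to its Jordan form J, which has the same characteristic polynomial as A) gives
  χ_A(x) = x^5
which factors as x^5. The eigenvalues (with algebraic multiplicities) are λ = 0 with multiplicity 5.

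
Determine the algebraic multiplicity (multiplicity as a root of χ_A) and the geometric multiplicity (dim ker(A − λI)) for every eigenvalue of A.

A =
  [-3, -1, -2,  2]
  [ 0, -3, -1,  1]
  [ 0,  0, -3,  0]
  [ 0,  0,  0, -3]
λ = -3: alg = 4, geom = 2

Step 1 — factor the characteristic polynomial to read off the algebraic multiplicities:
  χ_A(x) = (x + 3)^4

Step 2 — compute geometric multiplicities via the rank-nullity identity g(λ) = n − rank(A − λI):
  rank(A − (-3)·I) = 2, so dim ker(A − (-3)·I) = n − 2 = 2

Summary:
  λ = -3: algebraic multiplicity = 4, geometric multiplicity = 2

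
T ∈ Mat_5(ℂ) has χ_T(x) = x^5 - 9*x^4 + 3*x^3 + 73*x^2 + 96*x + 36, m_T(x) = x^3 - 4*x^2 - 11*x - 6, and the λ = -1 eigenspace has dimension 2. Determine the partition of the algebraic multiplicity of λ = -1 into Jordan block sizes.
Block sizes for λ = -1: [2, 1]

Step 1 — from the characteristic polynomial, algebraic multiplicity of λ = -1 is 3. From dim ker(T − (-1)·I) = 2, there are exactly 2 Jordan blocks for λ = -1.
Step 2 — from the minimal polynomial, the factor (x + 1)^2 tells us the largest block for λ = -1 has size 2.
Step 3 — with total size 3, 2 blocks, and largest block 2, the block sizes (in nonincreasing order) are [2, 1].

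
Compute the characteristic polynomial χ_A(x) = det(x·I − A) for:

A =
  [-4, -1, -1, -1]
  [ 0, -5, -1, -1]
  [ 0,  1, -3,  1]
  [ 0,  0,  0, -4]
x^4 + 16*x^3 + 96*x^2 + 256*x + 256

Expanding det(x·I − A) (e.g. by cofactor expansion or by noting that A is similar to its Jordan form J, which has the same characteristic polynomial as A) gives
  χ_A(x) = x^4 + 16*x^3 + 96*x^2 + 256*x + 256
which factors as (x + 4)^4. The eigenvalues (with algebraic multiplicities) are λ = -4 with multiplicity 4.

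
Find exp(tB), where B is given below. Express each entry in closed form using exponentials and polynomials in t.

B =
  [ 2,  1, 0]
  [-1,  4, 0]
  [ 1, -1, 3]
e^{tB} =
  [-t*exp(3*t) + exp(3*t), t*exp(3*t), 0]
  [-t*exp(3*t), t*exp(3*t) + exp(3*t), 0]
  [t*exp(3*t), -t*exp(3*t), exp(3*t)]

Strategy: write B = P · J · P⁻¹ where J is a Jordan canonical form, so e^{tB} = P · e^{tJ} · P⁻¹, and e^{tJ} can be computed block-by-block.

B has Jordan form
J =
  [3, 1, 0]
  [0, 3, 0]
  [0, 0, 3]
(up to reordering of blocks).

Per-block formulas:
  For a 1×1 block at λ = 3: exp(t · [3]) = [e^(3t)].
  For a 2×2 Jordan block J_2(3): exp(t · J_2(3)) = e^(3t)·(I + t·N), where N is the 2×2 nilpotent shift.

After assembling e^{tJ} and conjugating by P, we get:

e^{tB} =
  [-t*exp(3*t) + exp(3*t), t*exp(3*t), 0]
  [-t*exp(3*t), t*exp(3*t) + exp(3*t), 0]
  [t*exp(3*t), -t*exp(3*t), exp(3*t)]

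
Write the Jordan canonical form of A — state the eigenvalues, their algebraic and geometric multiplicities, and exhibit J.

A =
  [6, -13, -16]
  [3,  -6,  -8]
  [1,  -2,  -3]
J_3(-1)

The characteristic polynomial is
  det(x·I − A) = x^3 + 3*x^2 + 3*x + 1 = (x + 1)^3

Eigenvalues and multiplicities (the geometric multiplicity of λ is n − rank(A − λI), which equals the number of Jordan blocks for λ):
  λ = -1: algebraic multiplicity = 3, geometric multiplicity = 1

Determining the block sizes for each eigenvalue:
  λ = -1: one block (gm = 1), so the single block has size am = 3 → block sizes [3]

Assembling the blocks gives a Jordan form
J =
  [-1,  1,  0]
  [ 0, -1,  1]
  [ 0,  0, -1]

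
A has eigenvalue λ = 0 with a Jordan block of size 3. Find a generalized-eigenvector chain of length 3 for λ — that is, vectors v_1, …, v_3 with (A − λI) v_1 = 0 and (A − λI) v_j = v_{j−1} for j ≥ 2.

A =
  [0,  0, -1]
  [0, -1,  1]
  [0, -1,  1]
A Jordan chain for λ = 0 of length 3:
v_1 = (1, 0, 0)ᵀ
v_2 = (0, -1, -1)ᵀ
v_3 = (0, 1, 0)ᵀ

Let N = A − (0)·I. We want v_3 with N^3 v_3 = 0 but N^2 v_3 ≠ 0; then v_{j-1} := N · v_j for j = 3, …, 2.

Pick v_3 = (0, 1, 0)ᵀ.
Then v_2 = N · v_3 = (0, -1, -1)ᵀ.
Then v_1 = N · v_2 = (1, 0, 0)ᵀ.

Sanity check: (A − (0)·I) v_1 = (0, 0, 0)ᵀ = 0. ✓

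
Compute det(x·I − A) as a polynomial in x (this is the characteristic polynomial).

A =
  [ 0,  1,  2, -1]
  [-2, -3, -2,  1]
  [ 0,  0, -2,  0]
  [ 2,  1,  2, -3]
x^4 + 8*x^3 + 24*x^2 + 32*x + 16

Expanding det(x·I − A) (e.g. by cofactor expansion or by noting that A is similar to its Jordan form J, which has the same characteristic polynomial as A) gives
  χ_A(x) = x^4 + 8*x^3 + 24*x^2 + 32*x + 16
which factors as (x + 2)^4. The eigenvalues (with algebraic multiplicities) are λ = -2 with multiplicity 4.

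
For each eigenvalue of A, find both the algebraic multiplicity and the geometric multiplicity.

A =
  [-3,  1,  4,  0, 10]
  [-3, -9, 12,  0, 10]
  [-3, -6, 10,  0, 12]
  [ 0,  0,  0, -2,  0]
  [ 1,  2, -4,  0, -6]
λ = -2: alg = 5, geom = 3

Step 1 — factor the characteristic polynomial to read off the algebraic multiplicities:
  χ_A(x) = (x + 2)^5

Step 2 — compute geometric multiplicities via the rank-nullity identity g(λ) = n − rank(A − λI):
  rank(A − (-2)·I) = 2, so dim ker(A − (-2)·I) = n − 2 = 3

Summary:
  λ = -2: algebraic multiplicity = 5, geometric multiplicity = 3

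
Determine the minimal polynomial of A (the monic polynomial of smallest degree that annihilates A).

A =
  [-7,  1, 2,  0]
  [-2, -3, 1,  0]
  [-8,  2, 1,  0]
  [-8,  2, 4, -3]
x^3 + 9*x^2 + 27*x + 27

The characteristic polynomial is χ_A(x) = (x + 3)^4, so the eigenvalues are known. The minimal polynomial is
  m_A(x) = Π_λ (x − λ)^{k_λ}
where k_λ is the size of the *largest* Jordan block for λ (equivalently, the smallest k with (A − λI)^k v = 0 for every generalised eigenvector v of λ).

  λ = -3: largest Jordan block has size 3, contributing (x + 3)^3

So m_A(x) = (x + 3)^3 = x^3 + 9*x^2 + 27*x + 27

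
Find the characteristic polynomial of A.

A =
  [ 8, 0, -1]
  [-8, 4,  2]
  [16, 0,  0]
x^3 - 12*x^2 + 48*x - 64

Expanding det(x·I − A) (e.g. by cofactor expansion or by noting that A is similar to its Jordan form J, which has the same characteristic polynomial as A) gives
  χ_A(x) = x^3 - 12*x^2 + 48*x - 64
which factors as (x - 4)^3. The eigenvalues (with algebraic multiplicities) are λ = 4 with multiplicity 3.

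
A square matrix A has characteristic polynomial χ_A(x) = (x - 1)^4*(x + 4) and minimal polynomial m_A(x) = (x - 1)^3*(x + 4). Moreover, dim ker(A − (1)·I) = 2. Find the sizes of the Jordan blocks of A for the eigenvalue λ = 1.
Block sizes for λ = 1: [3, 1]

Step 1 — from the characteristic polynomial, algebraic multiplicity of λ = 1 is 4. From dim ker(A − (1)·I) = 2, there are exactly 2 Jordan blocks for λ = 1.
Step 2 — from the minimal polynomial, the factor (x − 1)^3 tells us the largest block for λ = 1 has size 3.
Step 3 — with total size 4, 2 blocks, and largest block 3, the block sizes (in nonincreasing order) are [3, 1].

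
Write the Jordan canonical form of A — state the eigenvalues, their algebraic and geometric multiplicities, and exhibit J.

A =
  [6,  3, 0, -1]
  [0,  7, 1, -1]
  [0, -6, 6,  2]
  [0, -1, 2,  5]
J_3(6) ⊕ J_1(6)

The characteristic polynomial is
  det(x·I − A) = x^4 - 24*x^3 + 216*x^2 - 864*x + 1296 = (x - 6)^4

Eigenvalues and multiplicities (the geometric multiplicity of λ is n − rank(A − λI), which equals the number of Jordan blocks for λ):
  λ = 6: algebraic multiplicity = 4, geometric multiplicity = 2

Determining the block sizes for each eigenvalue:
  λ = 6: with am = 4 and gm = 2, the partition is not yet determined (e.g. several partitions of 4 into 2 parts exist). Let N = A − (6)·I. Computing rank(N^1) = 2, rank(N^2) = 1, rank(N^3) = 0; the number of blocks of size ≥ j is rank(N^{j−1}) − rank(N^j), giving [2, 1, 1]. So we have 1 block(s) of size 3, 1 block(s) of size 1 → block sizes [3, 1]

Assembling the blocks gives a Jordan form
J =
  [6, 1, 0, 0]
  [0, 6, 1, 0]
  [0, 0, 6, 0]
  [0, 0, 0, 6]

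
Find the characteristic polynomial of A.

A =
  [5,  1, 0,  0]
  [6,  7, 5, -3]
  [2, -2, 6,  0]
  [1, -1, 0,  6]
x^4 - 24*x^3 + 216*x^2 - 864*x + 1296

Expanding det(x·I − A) (e.g. by cofactor expansion or by noting that A is similar to its Jordan form J, which has the same characteristic polynomial as A) gives
  χ_A(x) = x^4 - 24*x^3 + 216*x^2 - 864*x + 1296
which factors as (x - 6)^4. The eigenvalues (with algebraic multiplicities) are λ = 6 with multiplicity 4.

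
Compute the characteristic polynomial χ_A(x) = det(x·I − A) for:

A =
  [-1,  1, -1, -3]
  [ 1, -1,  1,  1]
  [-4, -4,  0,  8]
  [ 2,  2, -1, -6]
x^4 + 8*x^3 + 24*x^2 + 32*x + 16

Expanding det(x·I − A) (e.g. by cofactor expansion or by noting that A is similar to its Jordan form J, which has the same characteristic polynomial as A) gives
  χ_A(x) = x^4 + 8*x^3 + 24*x^2 + 32*x + 16
which factors as (x + 2)^4. The eigenvalues (with algebraic multiplicities) are λ = -2 with multiplicity 4.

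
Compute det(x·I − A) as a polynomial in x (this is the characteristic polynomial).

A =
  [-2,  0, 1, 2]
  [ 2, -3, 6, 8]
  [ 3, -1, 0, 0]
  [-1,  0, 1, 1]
x^4 + 4*x^3 + 6*x^2 + 4*x + 1

Expanding det(x·I − A) (e.g. by cofactor expansion or by noting that A is similar to its Jordan form J, which has the same characteristic polynomial as A) gives
  χ_A(x) = x^4 + 4*x^3 + 6*x^2 + 4*x + 1
which factors as (x + 1)^4. The eigenvalues (with algebraic multiplicities) are λ = -1 with multiplicity 4.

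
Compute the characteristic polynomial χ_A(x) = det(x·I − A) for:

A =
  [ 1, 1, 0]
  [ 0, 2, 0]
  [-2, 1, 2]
x^3 - 5*x^2 + 8*x - 4

Expanding det(x·I − A) (e.g. by cofactor expansion or by noting that A is similar to its Jordan form J, which has the same characteristic polynomial as A) gives
  χ_A(x) = x^3 - 5*x^2 + 8*x - 4
which factors as (x - 2)^2*(x - 1). The eigenvalues (with algebraic multiplicities) are λ = 1 with multiplicity 1, λ = 2 with multiplicity 2.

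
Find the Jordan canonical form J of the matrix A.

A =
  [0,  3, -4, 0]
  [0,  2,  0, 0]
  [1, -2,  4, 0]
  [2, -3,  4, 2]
J_3(2) ⊕ J_1(2)

The characteristic polynomial is
  det(x·I − A) = x^4 - 8*x^3 + 24*x^2 - 32*x + 16 = (x - 2)^4

Eigenvalues and multiplicities (the geometric multiplicity of λ is n − rank(A − λI), which equals the number of Jordan blocks for λ):
  λ = 2: algebraic multiplicity = 4, geometric multiplicity = 2

Determining the block sizes for each eigenvalue:
  λ = 2: with am = 4 and gm = 2, the partition is not yet determined (e.g. several partitions of 4 into 2 parts exist). Let N = A − (2)·I. Computing rank(N^1) = 2, rank(N^2) = 1, rank(N^3) = 0; the number of blocks of size ≥ j is rank(N^{j−1}) − rank(N^j), giving [2, 1, 1]. So we have 1 block(s) of size 3, 1 block(s) of size 1 → block sizes [3, 1]

Assembling the blocks gives a Jordan form
J =
  [2, 1, 0, 0]
  [0, 2, 1, 0]
  [0, 0, 2, 0]
  [0, 0, 0, 2]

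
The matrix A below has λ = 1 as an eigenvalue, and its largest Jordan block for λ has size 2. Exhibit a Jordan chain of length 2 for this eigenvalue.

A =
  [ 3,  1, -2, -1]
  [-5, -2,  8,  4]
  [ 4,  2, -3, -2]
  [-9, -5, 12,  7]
A Jordan chain for λ = 1 of length 2:
v_1 = (1, -3, 2, -5)ᵀ
v_2 = (0, 1, 0, 0)ᵀ

Let N = A − (1)·I. We want v_2 with N^2 v_2 = 0 but N^1 v_2 ≠ 0; then v_{j-1} := N · v_j for j = 2, …, 2.

Pick v_2 = (0, 1, 0, 0)ᵀ.
Then v_1 = N · v_2 = (1, -3, 2, -5)ᵀ.

Sanity check: (A − (1)·I) v_1 = (0, 0, 0, 0)ᵀ = 0. ✓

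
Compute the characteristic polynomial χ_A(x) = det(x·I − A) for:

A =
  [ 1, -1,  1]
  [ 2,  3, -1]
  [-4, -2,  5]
x^3 - 9*x^2 + 27*x - 27

Expanding det(x·I − A) (e.g. by cofactor expansion or by noting that A is similar to its Jordan form J, which has the same characteristic polynomial as A) gives
  χ_A(x) = x^3 - 9*x^2 + 27*x - 27
which factors as (x - 3)^3. The eigenvalues (with algebraic multiplicities) are λ = 3 with multiplicity 3.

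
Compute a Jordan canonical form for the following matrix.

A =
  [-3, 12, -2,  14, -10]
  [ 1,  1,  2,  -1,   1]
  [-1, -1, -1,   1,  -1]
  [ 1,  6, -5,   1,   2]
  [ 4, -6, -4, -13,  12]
J_3(0) ⊕ J_2(5)

The characteristic polynomial is
  det(x·I − A) = x^5 - 10*x^4 + 25*x^3 = x^3*(x - 5)^2

Eigenvalues and multiplicities (the geometric multiplicity of λ is n − rank(A − λI), which equals the number of Jordan blocks for λ):
  λ = 0: algebraic multiplicity = 3, geometric multiplicity = 1
  λ = 5: algebraic multiplicity = 2, geometric multiplicity = 1

Determining the block sizes for each eigenvalue:
  λ = 0: one block (gm = 1), so the single block has size am = 3 → block sizes [3]
  λ = 5: one block (gm = 1), so the single block has size am = 2 → block sizes [2]

Assembling the blocks gives a Jordan form
J =
  [0, 1, 0, 0, 0]
  [0, 0, 1, 0, 0]
  [0, 0, 0, 0, 0]
  [0, 0, 0, 5, 1]
  [0, 0, 0, 0, 5]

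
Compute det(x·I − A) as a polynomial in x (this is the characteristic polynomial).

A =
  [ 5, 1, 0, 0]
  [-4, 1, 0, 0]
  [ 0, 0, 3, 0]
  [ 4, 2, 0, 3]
x^4 - 12*x^3 + 54*x^2 - 108*x + 81

Expanding det(x·I − A) (e.g. by cofactor expansion or by noting that A is similar to its Jordan form J, which has the same characteristic polynomial as A) gives
  χ_A(x) = x^4 - 12*x^3 + 54*x^2 - 108*x + 81
which factors as (x - 3)^4. The eigenvalues (with algebraic multiplicities) are λ = 3 with multiplicity 4.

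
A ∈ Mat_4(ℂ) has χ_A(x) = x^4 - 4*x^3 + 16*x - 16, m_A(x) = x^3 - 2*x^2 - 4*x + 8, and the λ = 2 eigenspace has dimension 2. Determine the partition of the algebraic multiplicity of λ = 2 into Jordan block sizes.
Block sizes for λ = 2: [2, 1]

Step 1 — from the characteristic polynomial, algebraic multiplicity of λ = 2 is 3. From dim ker(A − (2)·I) = 2, there are exactly 2 Jordan blocks for λ = 2.
Step 2 — from the minimal polynomial, the factor (x − 2)^2 tells us the largest block for λ = 2 has size 2.
Step 3 — with total size 3, 2 blocks, and largest block 2, the block sizes (in nonincreasing order) are [2, 1].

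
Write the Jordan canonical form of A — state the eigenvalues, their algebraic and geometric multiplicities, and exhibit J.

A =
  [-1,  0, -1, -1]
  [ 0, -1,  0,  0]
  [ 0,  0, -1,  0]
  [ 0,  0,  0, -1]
J_2(-1) ⊕ J_1(-1) ⊕ J_1(-1)

The characteristic polynomial is
  det(x·I − A) = x^4 + 4*x^3 + 6*x^2 + 4*x + 1 = (x + 1)^4

Eigenvalues and multiplicities (the geometric multiplicity of λ is n − rank(A − λI), which equals the number of Jordan blocks for λ):
  λ = -1: algebraic multiplicity = 4, geometric multiplicity = 3

Determining the block sizes for each eigenvalue:
  λ = -1: 3 blocks summing to 4 forces exactly one block of size 2 and the rest size 1 → block sizes [2, 1, 1]

Assembling the blocks gives a Jordan form
J =
  [-1,  1,  0,  0]
  [ 0, -1,  0,  0]
  [ 0,  0, -1,  0]
  [ 0,  0,  0, -1]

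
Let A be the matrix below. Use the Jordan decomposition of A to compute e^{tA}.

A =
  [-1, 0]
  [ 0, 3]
e^{tA} =
  [exp(-t), 0]
  [0, exp(3*t)]

Strategy: write A = P · J · P⁻¹ where J is a Jordan canonical form, so e^{tA} = P · e^{tJ} · P⁻¹, and e^{tJ} can be computed block-by-block.

A has Jordan form
J =
  [-1, 0]
  [ 0, 3]
(up to reordering of blocks).

Per-block formulas:
  For a 1×1 block at λ = 3: exp(t · [3]) = [e^(3t)].
  For a 1×1 block at λ = -1: exp(t · [-1]) = [e^(-1t)].

After assembling e^{tJ} and conjugating by P, we get:

e^{tA} =
  [exp(-t), 0]
  [0, exp(3*t)]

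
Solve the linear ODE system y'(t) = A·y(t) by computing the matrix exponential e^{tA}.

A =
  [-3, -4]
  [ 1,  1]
e^{tA} =
  [-2*t*exp(-t) + exp(-t), -4*t*exp(-t)]
  [t*exp(-t), 2*t*exp(-t) + exp(-t)]

Strategy: write A = P · J · P⁻¹ where J is a Jordan canonical form, so e^{tA} = P · e^{tJ} · P⁻¹, and e^{tJ} can be computed block-by-block.

A has Jordan form
J =
  [-1,  1]
  [ 0, -1]
(up to reordering of blocks).

Per-block formulas:
  For a 2×2 Jordan block J_2(-1): exp(t · J_2(-1)) = e^(-1t)·(I + t·N), where N is the 2×2 nilpotent shift.

After assembling e^{tJ} and conjugating by P, we get:

e^{tA} =
  [-2*t*exp(-t) + exp(-t), -4*t*exp(-t)]
  [t*exp(-t), 2*t*exp(-t) + exp(-t)]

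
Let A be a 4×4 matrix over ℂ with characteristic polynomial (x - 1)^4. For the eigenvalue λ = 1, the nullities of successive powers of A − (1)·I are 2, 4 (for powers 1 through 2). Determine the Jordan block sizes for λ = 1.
Block sizes for λ = 1: [2, 2]

From the dimensions of kernels of powers, the number of Jordan blocks of size at least j is d_j − d_{j−1} where d_j = dim ker(N^j) (with d_0 = 0). Computing the differences gives [2, 2].
The number of blocks of size exactly k is (#blocks of size ≥ k) − (#blocks of size ≥ k + 1), so the partition is: 2 block(s) of size 2.
In nonincreasing order the block sizes are [2, 2].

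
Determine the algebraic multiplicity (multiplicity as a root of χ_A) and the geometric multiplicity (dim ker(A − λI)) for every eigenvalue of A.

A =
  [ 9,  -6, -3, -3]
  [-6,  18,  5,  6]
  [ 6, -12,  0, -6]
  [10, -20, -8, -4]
λ = 5: alg = 1, geom = 1; λ = 6: alg = 3, geom = 2

Step 1 — factor the characteristic polynomial to read off the algebraic multiplicities:
  χ_A(x) = (x - 6)^3*(x - 5)

Step 2 — compute geometric multiplicities via the rank-nullity identity g(λ) = n − rank(A − λI):
  rank(A − (5)·I) = 3, so dim ker(A − (5)·I) = n − 3 = 1
  rank(A − (6)·I) = 2, so dim ker(A − (6)·I) = n − 2 = 2

Summary:
  λ = 5: algebraic multiplicity = 1, geometric multiplicity = 1
  λ = 6: algebraic multiplicity = 3, geometric multiplicity = 2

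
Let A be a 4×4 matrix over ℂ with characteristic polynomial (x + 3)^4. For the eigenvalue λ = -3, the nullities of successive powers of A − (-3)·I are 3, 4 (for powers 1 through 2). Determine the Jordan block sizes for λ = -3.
Block sizes for λ = -3: [2, 1, 1]

From the dimensions of kernels of powers, the number of Jordan blocks of size at least j is d_j − d_{j−1} where d_j = dim ker(N^j) (with d_0 = 0). Computing the differences gives [3, 1].
The number of blocks of size exactly k is (#blocks of size ≥ k) − (#blocks of size ≥ k + 1), so the partition is: 2 block(s) of size 1, 1 block(s) of size 2.
In nonincreasing order the block sizes are [2, 1, 1].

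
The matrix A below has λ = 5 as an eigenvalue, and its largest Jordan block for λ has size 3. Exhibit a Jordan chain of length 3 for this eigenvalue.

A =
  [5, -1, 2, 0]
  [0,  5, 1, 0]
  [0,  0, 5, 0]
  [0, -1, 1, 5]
A Jordan chain for λ = 5 of length 3:
v_1 = (-1, 0, 0, -1)ᵀ
v_2 = (2, 1, 0, 1)ᵀ
v_3 = (0, 0, 1, 0)ᵀ

Let N = A − (5)·I. We want v_3 with N^3 v_3 = 0 but N^2 v_3 ≠ 0; then v_{j-1} := N · v_j for j = 3, …, 2.

Pick v_3 = (0, 0, 1, 0)ᵀ.
Then v_2 = N · v_3 = (2, 1, 0, 1)ᵀ.
Then v_1 = N · v_2 = (-1, 0, 0, -1)ᵀ.

Sanity check: (A − (5)·I) v_1 = (0, 0, 0, 0)ᵀ = 0. ✓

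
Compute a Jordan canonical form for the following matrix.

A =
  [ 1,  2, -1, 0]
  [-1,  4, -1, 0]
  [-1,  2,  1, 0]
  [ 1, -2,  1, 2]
J_2(2) ⊕ J_1(2) ⊕ J_1(2)

The characteristic polynomial is
  det(x·I − A) = x^4 - 8*x^3 + 24*x^2 - 32*x + 16 = (x - 2)^4

Eigenvalues and multiplicities (the geometric multiplicity of λ is n − rank(A − λI), which equals the number of Jordan blocks for λ):
  λ = 2: algebraic multiplicity = 4, geometric multiplicity = 3

Determining the block sizes for each eigenvalue:
  λ = 2: 3 blocks summing to 4 forces exactly one block of size 2 and the rest size 1 → block sizes [2, 1, 1]

Assembling the blocks gives a Jordan form
J =
  [2, 1, 0, 0]
  [0, 2, 0, 0]
  [0, 0, 2, 0]
  [0, 0, 0, 2]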